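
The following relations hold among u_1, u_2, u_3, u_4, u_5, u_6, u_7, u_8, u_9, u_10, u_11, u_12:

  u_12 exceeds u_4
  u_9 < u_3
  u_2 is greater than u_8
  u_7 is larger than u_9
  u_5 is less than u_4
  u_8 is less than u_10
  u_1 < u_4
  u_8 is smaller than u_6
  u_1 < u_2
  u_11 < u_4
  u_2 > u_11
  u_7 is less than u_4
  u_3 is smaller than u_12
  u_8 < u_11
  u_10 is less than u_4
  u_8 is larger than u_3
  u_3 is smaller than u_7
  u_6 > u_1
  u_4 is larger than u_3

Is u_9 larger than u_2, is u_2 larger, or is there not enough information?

u_2

u_9 < u_3 and u_3 < u_8 give u_9 < u_8.
With u_8 < u_11: u_9 < u_3 < u_8 < u_11.
With u_11 < u_2: u_9 < u_3 < u_8 < u_11 < u_2.
So u_2 is larger.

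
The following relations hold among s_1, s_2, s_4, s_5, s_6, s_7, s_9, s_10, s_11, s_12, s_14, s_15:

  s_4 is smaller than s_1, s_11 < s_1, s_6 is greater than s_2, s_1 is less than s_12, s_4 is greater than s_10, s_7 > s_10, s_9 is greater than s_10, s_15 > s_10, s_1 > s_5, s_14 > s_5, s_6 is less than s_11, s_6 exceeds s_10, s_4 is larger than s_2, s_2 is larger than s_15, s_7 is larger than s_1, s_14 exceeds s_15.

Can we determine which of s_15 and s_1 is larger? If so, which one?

The relevant relations are s_15 < s_2; s_2 < s_6; s_6 < s_11; s_11 < s_1.
Chaining these gives s_15 < s_2 < s_6 < s_11 < s_1.
So s_1 is larger.

s_1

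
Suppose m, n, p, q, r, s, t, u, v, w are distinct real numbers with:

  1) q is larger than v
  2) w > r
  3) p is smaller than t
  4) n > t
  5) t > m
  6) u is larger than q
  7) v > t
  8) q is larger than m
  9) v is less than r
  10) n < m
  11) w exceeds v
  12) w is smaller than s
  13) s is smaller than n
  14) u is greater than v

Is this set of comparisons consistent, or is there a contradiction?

We have m < t stated directly, yet also t < v < r < w < s < n < m by chaining the others — so t < m. Contradiction.

inconsistent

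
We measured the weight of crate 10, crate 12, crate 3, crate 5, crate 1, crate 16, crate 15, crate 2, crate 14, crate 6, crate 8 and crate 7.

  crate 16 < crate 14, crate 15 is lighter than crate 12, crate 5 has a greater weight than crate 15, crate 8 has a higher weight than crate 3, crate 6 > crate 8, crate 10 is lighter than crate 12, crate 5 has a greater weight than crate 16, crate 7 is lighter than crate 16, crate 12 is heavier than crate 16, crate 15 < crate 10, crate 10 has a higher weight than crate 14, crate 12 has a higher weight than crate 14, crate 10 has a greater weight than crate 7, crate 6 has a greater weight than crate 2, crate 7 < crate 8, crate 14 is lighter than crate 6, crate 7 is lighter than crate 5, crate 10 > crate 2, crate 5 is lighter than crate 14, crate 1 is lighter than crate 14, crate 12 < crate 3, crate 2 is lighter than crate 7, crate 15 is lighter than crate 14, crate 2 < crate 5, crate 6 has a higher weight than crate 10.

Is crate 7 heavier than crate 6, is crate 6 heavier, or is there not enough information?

crate 6

Link the given pairs in sequence: crate 7 < crate 16; crate 16 < crate 5; crate 5 < crate 14; crate 14 < crate 10; crate 10 < crate 12; crate 12 < crate 3; crate 3 < crate 8; crate 8 < crate 6.
Together: crate 7 < crate 16 < crate 5 < crate 14 < crate 10 < crate 12 < crate 3 < crate 8 < crate 6.
So crate 6 is heavier.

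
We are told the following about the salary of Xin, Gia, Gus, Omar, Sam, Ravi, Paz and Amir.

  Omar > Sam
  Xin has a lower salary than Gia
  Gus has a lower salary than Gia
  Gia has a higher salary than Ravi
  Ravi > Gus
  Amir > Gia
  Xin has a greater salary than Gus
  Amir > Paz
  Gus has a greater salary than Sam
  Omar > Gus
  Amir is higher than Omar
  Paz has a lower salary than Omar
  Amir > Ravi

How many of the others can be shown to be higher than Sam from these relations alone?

From Sam the given relations immediately reach Gus, Omar.
From those, Ravi, Xin, Gia, Amir — 6 in total.
No other element is forced above Sam by the given relations, so the count is 6.

6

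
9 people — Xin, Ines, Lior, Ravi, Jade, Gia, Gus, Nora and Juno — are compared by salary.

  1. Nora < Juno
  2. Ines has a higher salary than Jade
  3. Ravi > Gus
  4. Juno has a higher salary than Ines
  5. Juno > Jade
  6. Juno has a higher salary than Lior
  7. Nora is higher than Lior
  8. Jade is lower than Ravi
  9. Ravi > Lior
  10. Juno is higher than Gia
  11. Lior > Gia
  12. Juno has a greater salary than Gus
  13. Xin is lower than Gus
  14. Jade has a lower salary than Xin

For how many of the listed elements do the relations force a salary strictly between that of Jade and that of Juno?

3

The relations place Jade below Juno. An element lies strictly between them when it is forced above Jade and also forced below Juno.
Above Jade: {Xin, Ines, Gus, Ravi}. Below Juno: {Xin, Gia, Lior, Ines, Nora, Gus}.
Intersection: {Xin, Ines, Gus} — 3.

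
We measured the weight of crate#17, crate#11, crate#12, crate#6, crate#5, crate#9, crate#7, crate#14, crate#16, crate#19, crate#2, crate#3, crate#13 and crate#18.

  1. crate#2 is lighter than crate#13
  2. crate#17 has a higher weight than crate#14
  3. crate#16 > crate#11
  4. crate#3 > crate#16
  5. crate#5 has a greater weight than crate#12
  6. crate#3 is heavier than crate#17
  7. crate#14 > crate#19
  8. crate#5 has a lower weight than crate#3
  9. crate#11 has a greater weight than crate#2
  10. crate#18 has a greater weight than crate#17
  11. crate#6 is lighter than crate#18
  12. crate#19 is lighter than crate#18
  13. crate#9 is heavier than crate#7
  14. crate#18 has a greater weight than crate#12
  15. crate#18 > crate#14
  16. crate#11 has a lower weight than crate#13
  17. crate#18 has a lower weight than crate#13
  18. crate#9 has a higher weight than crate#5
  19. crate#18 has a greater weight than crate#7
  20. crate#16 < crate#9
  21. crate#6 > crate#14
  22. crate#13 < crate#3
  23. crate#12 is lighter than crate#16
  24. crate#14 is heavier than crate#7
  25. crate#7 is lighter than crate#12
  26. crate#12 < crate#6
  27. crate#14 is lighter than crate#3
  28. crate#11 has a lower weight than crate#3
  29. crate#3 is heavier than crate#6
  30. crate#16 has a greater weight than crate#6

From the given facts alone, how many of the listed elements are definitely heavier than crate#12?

Directly above crate#12: crate#6, crate#5, crate#16, crate#18.
One step further: crate#9, crate#13, crate#3 (7 so far).
No other element is forced above crate#12 by the given relations, so the count is 7.

7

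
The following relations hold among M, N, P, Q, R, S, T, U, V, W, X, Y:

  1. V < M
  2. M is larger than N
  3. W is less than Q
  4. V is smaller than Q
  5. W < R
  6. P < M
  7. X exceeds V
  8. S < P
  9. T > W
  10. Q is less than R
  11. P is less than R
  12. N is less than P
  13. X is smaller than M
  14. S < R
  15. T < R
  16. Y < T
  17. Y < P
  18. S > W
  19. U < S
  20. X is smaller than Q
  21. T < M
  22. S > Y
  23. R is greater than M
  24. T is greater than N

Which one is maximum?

Chaining downward from R: directly below it, W, S, P, T, Q, M; then V, N, Y, U, X.
That covers every other element, and nothing is given above R, so R is the maximum.

R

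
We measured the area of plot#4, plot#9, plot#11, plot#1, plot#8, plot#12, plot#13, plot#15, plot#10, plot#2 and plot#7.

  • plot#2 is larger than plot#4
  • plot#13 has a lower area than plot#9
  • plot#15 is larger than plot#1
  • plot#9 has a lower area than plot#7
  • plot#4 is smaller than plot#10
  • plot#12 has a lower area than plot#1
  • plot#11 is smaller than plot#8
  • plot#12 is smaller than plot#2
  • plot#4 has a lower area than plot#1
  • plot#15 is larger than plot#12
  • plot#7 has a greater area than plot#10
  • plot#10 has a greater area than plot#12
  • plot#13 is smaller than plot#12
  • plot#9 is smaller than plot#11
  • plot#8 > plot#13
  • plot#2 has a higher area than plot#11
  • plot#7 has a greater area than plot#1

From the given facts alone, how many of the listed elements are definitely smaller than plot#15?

4

The elements the relations force below plot#15 are plot#13, plot#4, plot#12, plot#1 — no chain reaches any other.
That is 4.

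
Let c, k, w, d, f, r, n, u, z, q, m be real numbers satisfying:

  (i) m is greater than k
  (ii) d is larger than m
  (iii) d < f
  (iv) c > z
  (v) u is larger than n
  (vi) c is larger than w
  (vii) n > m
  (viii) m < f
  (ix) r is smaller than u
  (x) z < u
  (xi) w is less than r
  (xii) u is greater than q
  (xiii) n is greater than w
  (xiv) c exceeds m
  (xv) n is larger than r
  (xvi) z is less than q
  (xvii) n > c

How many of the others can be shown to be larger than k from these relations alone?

The elements the relations force above k are m, d, c, n, f, u — no chain reaches any other.
That is 6.

6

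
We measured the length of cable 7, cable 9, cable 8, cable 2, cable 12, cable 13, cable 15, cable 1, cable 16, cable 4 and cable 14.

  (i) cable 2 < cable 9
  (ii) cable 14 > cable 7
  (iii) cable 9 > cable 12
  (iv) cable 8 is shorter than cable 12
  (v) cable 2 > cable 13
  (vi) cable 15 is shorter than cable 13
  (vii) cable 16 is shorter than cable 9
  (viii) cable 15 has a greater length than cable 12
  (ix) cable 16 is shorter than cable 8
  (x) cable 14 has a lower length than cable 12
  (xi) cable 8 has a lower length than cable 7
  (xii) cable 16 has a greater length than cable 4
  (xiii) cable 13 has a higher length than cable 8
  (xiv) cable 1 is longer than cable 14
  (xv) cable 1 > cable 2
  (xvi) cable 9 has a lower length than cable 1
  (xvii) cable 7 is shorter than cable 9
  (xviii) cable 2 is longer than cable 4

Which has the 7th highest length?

cable 14

Piecing the relations together gives one ordering: cable 4 < cable 16 < cable 8 < cable 7 < cable 14 < cable 12 < cable 15 < cable 13 < cable 2 < cable 9 < cable 1.
The 7th largest is cable 14.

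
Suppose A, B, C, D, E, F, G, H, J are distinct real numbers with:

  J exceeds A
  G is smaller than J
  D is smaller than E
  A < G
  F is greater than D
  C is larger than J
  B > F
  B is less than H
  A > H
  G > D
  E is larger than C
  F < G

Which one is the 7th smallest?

The consecutive relations fix a unique order: D < F < B < H < A < G < J < C < E.
Counting 7 from the smallest end gives J.

J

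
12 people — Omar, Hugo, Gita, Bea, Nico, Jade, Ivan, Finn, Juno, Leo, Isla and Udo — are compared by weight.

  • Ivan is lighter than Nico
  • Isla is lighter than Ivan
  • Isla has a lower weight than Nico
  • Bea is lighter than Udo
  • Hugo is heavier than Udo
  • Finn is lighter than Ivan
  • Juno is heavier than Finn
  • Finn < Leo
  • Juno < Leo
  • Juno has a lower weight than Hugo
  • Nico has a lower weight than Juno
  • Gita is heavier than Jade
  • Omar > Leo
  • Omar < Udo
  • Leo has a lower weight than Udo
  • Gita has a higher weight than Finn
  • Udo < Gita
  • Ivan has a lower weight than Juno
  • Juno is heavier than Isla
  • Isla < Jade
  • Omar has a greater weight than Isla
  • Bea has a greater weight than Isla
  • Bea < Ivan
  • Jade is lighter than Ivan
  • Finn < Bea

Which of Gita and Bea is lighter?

Bea

Bea < Ivan and Ivan < Nico give Bea < Nico.
With Nico < Juno: Bea < Ivan < Nico < Juno.
With Juno < Leo: Bea < Ivan < Nico < Juno < Leo.
Then Leo < Omar extends the chain to Omar.
With Omar < Udo: Bea < Ivan < Nico < Juno < Leo < Omar < Udo.
Then Udo < Gita extends the chain to Gita.
So Bea < Gita; Bea is the lighter of the two.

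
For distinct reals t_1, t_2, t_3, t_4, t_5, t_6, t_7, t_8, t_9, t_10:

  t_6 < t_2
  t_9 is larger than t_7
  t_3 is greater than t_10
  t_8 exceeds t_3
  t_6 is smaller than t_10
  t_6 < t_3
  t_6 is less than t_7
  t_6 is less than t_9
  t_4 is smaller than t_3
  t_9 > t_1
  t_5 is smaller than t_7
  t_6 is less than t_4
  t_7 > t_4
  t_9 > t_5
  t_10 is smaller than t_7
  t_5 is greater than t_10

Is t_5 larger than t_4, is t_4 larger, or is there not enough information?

Following every chain through t_4: above t_4 we get t_3, t_7, t_9, t_8; below t_4 we get t_6.
t_5 is not reached, and no chain runs the other way from t_5 to t_4.
So the given relations leave the order of t_4 and t_5 undetermined.

undetermined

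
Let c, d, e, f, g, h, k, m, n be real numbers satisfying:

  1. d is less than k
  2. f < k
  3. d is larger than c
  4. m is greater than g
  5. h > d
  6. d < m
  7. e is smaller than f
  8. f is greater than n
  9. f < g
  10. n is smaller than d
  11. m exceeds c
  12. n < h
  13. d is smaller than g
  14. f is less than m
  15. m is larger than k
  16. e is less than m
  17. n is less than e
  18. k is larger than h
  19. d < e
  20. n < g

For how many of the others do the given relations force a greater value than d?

From d the given relations immediately reach e, h, k, g, m.
From those, f — 6 in total.
Nothing else is reachable above d; 6 in all.

6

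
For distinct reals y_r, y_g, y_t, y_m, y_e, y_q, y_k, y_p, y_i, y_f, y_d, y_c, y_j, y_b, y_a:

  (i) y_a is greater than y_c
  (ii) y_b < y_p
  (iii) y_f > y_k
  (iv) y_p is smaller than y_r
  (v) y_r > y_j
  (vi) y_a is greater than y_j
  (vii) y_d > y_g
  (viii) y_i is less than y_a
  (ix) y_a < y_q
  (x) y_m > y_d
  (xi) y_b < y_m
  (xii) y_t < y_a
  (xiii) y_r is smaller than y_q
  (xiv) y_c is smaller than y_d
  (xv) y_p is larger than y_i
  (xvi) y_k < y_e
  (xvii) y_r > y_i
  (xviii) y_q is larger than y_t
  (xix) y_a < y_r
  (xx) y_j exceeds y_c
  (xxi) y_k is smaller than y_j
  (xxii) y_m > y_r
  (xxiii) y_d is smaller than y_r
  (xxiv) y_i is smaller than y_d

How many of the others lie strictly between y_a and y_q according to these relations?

1

The relations place y_a below y_q. An element lies strictly between them when it is forced above y_a and also forced below y_q.
Above y_a: {y_r, y_m}. Below y_q: {y_k, y_c, y_g, y_i, y_b, y_d, y_j, y_t, y_p, y_r}.
Intersection: {y_r} — 1.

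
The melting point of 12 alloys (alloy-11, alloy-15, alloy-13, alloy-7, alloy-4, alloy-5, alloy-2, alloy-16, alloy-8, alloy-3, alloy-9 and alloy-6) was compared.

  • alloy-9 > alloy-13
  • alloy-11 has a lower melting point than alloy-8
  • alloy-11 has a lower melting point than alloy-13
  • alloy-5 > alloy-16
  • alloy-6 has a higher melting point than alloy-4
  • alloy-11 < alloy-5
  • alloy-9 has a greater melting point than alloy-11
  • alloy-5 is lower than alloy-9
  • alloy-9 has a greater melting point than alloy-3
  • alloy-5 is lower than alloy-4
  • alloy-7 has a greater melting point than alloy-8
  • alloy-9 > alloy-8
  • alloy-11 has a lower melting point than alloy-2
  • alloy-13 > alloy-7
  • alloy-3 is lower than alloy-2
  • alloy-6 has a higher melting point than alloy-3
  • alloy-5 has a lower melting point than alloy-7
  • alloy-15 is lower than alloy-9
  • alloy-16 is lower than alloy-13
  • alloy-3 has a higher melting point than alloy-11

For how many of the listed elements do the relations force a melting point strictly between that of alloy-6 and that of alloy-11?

3

Chaining upward from alloy-11 reaches: alloy-5, alloy-4, alloy-3, alloy-8, alloy-7, alloy-13, alloy-2, alloy-9.
Chaining downward from alloy-6 reaches: alloy-16, alloy-5, alloy-4, alloy-3.
Strictly between alloy-11 and alloy-6 are those in both lists: alloy-5, alloy-4, alloy-3 — 3 elements.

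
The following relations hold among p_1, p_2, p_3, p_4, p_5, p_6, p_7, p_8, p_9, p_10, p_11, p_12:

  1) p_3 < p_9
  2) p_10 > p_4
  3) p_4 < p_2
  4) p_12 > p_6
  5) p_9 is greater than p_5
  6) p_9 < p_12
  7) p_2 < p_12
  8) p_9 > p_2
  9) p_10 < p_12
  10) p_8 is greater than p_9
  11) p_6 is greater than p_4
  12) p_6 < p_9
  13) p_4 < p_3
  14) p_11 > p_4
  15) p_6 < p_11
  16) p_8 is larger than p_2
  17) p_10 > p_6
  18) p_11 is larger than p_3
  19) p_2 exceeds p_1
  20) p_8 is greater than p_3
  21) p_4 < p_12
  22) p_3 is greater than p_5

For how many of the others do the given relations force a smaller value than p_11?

From p_11 the given relations immediately reach p_4, p_6, p_3.
From those, p_5 — 4 in total.
Nothing else is reachable below p_11; 4 in all.

4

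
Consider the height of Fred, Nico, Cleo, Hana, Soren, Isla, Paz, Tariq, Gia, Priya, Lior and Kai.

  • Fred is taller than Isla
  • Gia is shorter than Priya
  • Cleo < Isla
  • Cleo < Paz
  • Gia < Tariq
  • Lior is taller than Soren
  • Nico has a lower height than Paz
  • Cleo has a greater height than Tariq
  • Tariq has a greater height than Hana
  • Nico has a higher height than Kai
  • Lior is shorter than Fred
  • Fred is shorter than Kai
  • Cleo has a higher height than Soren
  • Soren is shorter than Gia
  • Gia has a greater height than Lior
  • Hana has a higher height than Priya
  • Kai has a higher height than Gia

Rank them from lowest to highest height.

Soren < Lior < Gia < Priya < Hana < Tariq < Cleo < Isla < Fred < Kai < Nico < Paz

Nothing is placed below Soren, so it is least; from there Soren < Lior; Lior < Gia; Gia < Priya; Priya < Hana; Hana < Tariq; Tariq < Cleo; Cleo < Isla; Isla < Fred; Fred < Kai; Kai < Nico; Nico < Paz, each given directly.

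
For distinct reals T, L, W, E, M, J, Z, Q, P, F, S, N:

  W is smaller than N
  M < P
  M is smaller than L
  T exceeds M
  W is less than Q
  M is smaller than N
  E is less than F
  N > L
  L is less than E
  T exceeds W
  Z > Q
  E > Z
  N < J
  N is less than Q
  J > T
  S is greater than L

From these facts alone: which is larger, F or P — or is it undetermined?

Following every chain through P: below P we get M.
F is not reached, and no chain runs the other way from F to P.
So the given relations leave the order of P and F undetermined.

undetermined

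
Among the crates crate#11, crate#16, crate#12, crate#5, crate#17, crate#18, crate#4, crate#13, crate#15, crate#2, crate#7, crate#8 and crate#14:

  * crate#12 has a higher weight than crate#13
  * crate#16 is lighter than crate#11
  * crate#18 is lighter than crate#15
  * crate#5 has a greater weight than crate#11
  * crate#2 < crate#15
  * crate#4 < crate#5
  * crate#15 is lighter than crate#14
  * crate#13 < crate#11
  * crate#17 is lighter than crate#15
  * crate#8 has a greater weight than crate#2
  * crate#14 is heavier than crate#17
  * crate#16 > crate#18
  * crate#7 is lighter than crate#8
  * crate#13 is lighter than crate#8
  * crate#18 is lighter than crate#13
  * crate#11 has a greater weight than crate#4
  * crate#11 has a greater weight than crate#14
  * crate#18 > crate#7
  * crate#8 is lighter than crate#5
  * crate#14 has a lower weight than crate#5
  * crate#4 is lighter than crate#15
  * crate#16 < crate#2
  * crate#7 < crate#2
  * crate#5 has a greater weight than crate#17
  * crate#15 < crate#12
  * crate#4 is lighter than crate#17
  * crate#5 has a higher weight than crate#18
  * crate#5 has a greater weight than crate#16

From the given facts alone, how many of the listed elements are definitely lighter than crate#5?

From crate#5 the given relations immediately reach crate#4, crate#18, crate#16, crate#17, crate#14, crate#11, crate#8.
From those, crate#7, crate#2, crate#15, crate#13 — 11 in total.
Nothing else is reachable below crate#5; 11 in all.

11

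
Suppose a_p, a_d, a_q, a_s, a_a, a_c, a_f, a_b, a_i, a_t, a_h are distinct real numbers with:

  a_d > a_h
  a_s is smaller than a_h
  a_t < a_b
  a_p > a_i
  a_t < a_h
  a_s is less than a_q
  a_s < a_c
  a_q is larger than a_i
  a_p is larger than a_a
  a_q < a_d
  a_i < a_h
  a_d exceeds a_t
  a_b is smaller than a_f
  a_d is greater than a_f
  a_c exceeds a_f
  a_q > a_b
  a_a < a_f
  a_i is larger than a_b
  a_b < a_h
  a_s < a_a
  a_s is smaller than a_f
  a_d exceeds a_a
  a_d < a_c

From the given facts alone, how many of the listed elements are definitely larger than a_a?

The elements the relations force above a_a are a_f, a_d, a_p, a_c — no chain reaches any other.
That is 4.

4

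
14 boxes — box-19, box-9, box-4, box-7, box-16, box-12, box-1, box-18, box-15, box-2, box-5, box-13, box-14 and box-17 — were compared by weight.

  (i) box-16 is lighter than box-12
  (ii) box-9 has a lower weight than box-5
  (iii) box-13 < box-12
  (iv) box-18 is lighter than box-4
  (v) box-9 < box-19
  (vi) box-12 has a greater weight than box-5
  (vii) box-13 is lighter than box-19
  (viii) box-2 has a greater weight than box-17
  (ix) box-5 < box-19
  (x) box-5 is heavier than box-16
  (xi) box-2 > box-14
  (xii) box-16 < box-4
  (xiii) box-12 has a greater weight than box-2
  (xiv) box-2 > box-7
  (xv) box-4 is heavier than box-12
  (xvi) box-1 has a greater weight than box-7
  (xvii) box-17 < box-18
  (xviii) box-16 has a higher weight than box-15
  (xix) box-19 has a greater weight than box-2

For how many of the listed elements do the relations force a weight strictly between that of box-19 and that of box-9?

Chaining upward from box-9 reaches: box-5, box-12, box-4.
Chaining downward from box-19 reaches: box-17, box-7, box-14, box-15, box-2, box-16, box-13, box-5.
Strictly between box-9 and box-19 are those in both lists: box-5 — 1 element.

1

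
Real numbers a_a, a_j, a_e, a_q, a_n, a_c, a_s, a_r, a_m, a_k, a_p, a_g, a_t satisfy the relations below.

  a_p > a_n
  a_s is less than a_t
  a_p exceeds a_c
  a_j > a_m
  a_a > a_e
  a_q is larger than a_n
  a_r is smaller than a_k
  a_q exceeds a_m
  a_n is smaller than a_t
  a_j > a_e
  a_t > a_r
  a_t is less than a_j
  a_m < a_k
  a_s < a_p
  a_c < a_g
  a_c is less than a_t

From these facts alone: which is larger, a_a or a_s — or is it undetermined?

undetermined

Following every chain through a_s: above a_s we get a_p, a_t, a_j.
a_a is not reached, and no chain runs the other way from a_a to a_s.
So the given relations leave the order of a_s and a_a undetermined.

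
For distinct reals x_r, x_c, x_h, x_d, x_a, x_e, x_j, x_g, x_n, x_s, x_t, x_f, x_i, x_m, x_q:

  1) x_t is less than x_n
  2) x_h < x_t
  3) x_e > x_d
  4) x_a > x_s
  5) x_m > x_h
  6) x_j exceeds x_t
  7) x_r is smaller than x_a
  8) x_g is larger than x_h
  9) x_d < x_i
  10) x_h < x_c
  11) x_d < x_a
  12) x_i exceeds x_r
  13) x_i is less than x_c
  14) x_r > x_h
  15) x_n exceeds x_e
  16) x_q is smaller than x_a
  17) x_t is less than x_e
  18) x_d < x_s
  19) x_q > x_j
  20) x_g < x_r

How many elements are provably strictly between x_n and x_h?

2

The relations place x_h below x_n. An element lies strictly between them when it is forced above x_h and also forced below x_n.
Above x_h: {x_t, x_j, x_e, x_g, x_r, x_i, x_m, x_q, x_a, x_c}. Below x_n: {x_d, x_t, x_e}.
Intersection: {x_t, x_e} — 2.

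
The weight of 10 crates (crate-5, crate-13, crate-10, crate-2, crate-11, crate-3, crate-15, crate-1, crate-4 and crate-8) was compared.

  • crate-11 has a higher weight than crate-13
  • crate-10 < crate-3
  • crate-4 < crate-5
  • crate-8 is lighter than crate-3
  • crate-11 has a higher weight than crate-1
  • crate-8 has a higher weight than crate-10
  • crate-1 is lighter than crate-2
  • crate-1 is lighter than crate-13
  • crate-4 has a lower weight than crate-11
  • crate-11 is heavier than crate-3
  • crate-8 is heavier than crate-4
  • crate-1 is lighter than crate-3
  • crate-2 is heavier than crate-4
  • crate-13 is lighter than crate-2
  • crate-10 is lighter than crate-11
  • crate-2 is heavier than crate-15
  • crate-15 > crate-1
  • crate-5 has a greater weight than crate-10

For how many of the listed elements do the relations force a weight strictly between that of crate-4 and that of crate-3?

1

Chaining upward from crate-4 reaches: crate-8, crate-5, crate-2, crate-11.
Chaining downward from crate-3 reaches: crate-1, crate-10, crate-8.
Strictly between crate-4 and crate-3 are those in both lists: crate-8 — 1 element.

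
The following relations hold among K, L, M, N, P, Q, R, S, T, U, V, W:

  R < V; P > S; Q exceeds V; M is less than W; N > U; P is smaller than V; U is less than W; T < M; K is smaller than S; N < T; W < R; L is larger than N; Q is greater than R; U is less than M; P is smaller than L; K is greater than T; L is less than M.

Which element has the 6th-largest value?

L

Chaining the given pairs: U < N < T < K < S < P < L < M < W < R < V < Q.
The 6th largest is L.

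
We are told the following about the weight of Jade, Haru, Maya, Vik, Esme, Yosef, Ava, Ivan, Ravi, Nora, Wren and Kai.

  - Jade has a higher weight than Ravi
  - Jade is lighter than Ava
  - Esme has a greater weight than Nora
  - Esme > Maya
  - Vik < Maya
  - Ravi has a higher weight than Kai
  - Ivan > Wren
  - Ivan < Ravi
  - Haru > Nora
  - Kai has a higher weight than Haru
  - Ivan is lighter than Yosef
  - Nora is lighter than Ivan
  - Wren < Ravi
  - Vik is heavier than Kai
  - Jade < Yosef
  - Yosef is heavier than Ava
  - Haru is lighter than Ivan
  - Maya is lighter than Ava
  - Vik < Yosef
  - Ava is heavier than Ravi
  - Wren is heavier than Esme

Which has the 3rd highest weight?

Jade

Chaining the given pairs: Nora < Haru < Kai < Vik < Maya < Esme < Wren < Ivan < Ravi < Jade < Ava < Yosef.
The 3rd largest is Jade.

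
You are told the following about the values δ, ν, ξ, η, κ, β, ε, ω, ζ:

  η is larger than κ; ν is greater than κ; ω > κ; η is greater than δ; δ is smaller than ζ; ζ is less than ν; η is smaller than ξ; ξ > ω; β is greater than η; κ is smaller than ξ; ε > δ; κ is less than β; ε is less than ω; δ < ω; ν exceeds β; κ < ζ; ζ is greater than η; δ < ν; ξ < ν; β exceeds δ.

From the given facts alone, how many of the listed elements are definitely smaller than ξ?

5

Directly below ξ: κ, η, ω.
One step further: δ, ε (5 so far).
Nothing else is reachable below ξ; 5 in all.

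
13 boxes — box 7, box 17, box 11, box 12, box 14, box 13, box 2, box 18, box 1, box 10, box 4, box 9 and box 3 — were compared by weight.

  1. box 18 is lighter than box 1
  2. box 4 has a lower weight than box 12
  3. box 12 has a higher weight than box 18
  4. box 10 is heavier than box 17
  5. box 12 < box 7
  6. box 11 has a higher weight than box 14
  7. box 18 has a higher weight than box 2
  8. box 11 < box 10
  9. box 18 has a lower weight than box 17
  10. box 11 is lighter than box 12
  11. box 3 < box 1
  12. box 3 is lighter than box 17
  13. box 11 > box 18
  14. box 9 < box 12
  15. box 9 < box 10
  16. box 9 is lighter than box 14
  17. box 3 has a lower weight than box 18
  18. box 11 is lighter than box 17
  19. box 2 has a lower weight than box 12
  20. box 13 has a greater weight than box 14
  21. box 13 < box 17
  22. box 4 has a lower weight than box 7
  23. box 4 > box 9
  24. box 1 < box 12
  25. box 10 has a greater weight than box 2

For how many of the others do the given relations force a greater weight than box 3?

From box 3 the given relations immediately reach box 18, box 1, box 17.
From those, box 11, box 12, box 10 — 6 in total.
From those, box 7 — 7 in total.
No other element is forced above box 3 by the given relations, so the count is 7.

7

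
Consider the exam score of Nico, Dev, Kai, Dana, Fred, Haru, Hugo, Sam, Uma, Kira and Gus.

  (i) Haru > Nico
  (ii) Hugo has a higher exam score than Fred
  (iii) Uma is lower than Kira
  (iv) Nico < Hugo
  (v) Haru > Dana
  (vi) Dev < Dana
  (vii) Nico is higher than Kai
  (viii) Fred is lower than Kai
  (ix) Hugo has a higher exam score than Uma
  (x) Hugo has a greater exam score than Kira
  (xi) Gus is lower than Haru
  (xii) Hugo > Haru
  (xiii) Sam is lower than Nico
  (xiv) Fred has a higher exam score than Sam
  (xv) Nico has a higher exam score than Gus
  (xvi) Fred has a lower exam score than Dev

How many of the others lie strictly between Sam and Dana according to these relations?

2

Chaining upward from Sam reaches: Fred, Dev, Kai, Nico, Haru, Hugo.
Chaining downward from Dana reaches: Fred, Dev.
Strictly between Sam and Dana are those in both lists: Fred, Dev — 2 elements.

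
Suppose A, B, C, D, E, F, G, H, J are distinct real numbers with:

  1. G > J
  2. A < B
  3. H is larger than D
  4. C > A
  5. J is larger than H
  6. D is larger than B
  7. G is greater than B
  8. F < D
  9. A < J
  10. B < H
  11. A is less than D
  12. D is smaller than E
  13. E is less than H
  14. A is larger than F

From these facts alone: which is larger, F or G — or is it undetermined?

G

F < A and A < B give F < B.
With B < D: F < A < B < D.
Then D < E extends the chain to E.
Then E < H extends the chain to H.
With H < J: F < A < B < D < E < H < J.
With J < G: F < A < B < D < E < H < J < G.
So G is larger.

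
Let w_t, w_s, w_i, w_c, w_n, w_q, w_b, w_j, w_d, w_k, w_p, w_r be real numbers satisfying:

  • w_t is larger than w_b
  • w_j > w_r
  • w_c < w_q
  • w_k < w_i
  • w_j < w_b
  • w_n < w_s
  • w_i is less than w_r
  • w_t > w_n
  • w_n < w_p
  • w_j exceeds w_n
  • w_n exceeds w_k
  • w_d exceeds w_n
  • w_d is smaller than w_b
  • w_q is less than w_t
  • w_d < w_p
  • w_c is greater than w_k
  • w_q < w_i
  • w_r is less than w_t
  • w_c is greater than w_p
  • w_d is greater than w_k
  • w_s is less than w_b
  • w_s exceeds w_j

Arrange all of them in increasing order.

w_k < w_n < w_d < w_p < w_c < w_q < w_i < w_r < w_j < w_s < w_b < w_t

Nothing is placed below w_k, so it is least; from there w_k < w_n; w_n < w_d; w_d < w_p; w_p < w_c; w_c < w_q; w_q < w_i; w_i < w_r; w_r < w_j; w_j < w_s; w_s < w_b; w_b < w_t, each given directly.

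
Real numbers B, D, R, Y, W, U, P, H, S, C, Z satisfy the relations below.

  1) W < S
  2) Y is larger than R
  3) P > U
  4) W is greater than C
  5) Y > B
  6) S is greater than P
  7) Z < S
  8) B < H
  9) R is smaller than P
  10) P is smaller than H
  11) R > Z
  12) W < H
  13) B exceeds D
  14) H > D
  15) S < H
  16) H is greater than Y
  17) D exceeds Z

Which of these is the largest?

Chaining downward from H: directly below it, D, B, P, Y, W, S; then Z, R, U, C.
That covers every other element, and nothing is given above H, so H is the largest.

H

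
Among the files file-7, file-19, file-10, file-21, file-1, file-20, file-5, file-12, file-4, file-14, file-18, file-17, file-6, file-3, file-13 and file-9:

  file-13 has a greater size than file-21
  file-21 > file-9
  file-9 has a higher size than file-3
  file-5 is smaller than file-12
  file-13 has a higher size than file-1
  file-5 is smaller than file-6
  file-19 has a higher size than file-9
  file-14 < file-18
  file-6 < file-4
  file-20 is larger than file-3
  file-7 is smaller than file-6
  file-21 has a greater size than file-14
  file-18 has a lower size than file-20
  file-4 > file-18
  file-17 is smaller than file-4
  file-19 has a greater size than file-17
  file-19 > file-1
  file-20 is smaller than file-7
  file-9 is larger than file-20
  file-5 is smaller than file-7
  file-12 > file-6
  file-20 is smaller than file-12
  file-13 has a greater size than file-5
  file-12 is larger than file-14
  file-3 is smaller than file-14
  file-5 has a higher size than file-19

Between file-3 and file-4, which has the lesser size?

file-3

file-3 < file-14 and file-14 < file-18 give file-3 < file-18.
Then file-18 < file-20 extends the chain to file-20.
With file-20 < file-9: file-3 < file-14 < file-18 < file-20 < file-9.
Then file-9 < file-19 extends the chain to file-19.
With file-19 < file-5: file-3 < file-14 < file-18 < file-20 < file-9 < file-19 < file-5.
With file-5 < file-7: file-3 < file-14 < file-18 < file-20 < file-9 < file-19 < file-5 < file-7.
With file-7 < file-6: file-3 < file-14 < file-18 < file-20 < file-9 < file-19 < file-5 < file-7 < file-6.
With file-6 < file-4: file-3 < file-14 < file-18 < file-20 < file-9 < file-19 < file-5 < file-7 < file-6 < file-4.
So file-3 < file-4; file-3 is the smaller of the two.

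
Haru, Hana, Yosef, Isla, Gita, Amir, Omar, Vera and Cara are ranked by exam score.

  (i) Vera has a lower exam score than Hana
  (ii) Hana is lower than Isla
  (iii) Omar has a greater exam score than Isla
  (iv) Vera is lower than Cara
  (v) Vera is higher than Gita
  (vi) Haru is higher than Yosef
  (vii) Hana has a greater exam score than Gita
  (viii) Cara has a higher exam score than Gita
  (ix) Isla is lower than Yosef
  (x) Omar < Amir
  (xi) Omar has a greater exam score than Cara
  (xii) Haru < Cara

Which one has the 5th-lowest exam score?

The consecutive relations fix a unique order: Gita < Vera < Hana < Isla < Yosef < Haru < Cara < Omar < Amir.
Counting 5 from the smallest end gives Yosef.

Yosef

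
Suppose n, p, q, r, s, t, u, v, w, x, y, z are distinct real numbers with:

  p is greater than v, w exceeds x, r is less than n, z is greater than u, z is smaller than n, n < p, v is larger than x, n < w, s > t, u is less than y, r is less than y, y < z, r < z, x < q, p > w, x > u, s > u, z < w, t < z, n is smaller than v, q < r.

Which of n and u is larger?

n

Link the given pairs in sequence: u < x; x < q; q < r; r < y; y < z; z < n.
Together: u < x < q < r < y < z < n.
So u < n; n is the larger of the two.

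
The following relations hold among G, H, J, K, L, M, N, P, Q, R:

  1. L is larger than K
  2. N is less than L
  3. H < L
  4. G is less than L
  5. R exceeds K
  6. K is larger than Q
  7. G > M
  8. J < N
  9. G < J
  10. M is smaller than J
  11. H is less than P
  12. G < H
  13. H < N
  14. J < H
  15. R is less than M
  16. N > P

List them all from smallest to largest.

The consecutive links are each given: Q < K; K < R; R < M; M < G; G < J; J < H; H < P; P < N; N < L.

Q < K < R < M < G < J < H < P < N < L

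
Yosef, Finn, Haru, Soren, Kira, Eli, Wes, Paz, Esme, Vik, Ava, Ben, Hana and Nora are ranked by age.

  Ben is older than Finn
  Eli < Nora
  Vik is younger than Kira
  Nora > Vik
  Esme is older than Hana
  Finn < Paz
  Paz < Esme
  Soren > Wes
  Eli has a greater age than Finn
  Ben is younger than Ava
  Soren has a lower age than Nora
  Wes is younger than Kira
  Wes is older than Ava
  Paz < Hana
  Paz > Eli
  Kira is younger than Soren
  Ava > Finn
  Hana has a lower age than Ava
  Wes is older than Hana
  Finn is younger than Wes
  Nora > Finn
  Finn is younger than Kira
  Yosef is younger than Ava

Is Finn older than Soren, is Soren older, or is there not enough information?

Finn < Eli < Paz < Hana < Ava < Wes < Soren, by transitivity through Eli, Paz, Hana, Ava, Wes.
So Soren is older.

Soren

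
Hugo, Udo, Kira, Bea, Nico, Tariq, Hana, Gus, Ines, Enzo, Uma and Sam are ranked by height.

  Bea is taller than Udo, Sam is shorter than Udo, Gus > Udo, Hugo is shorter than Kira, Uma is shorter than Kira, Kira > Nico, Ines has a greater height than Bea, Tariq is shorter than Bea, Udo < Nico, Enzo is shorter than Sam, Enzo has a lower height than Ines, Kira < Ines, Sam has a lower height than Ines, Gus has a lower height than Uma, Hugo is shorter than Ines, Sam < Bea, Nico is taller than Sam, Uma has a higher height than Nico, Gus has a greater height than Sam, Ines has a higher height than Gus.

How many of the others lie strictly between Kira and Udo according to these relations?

The relations place Udo below Kira. An element lies strictly between them when it is forced above Udo and also forced below Kira.
Above Udo: {Nico, Gus, Uma, Bea, Ines}. Below Kira: {Enzo, Sam, Nico, Gus, Hugo, Uma}.
Intersection: {Nico, Gus, Uma} — 3.

3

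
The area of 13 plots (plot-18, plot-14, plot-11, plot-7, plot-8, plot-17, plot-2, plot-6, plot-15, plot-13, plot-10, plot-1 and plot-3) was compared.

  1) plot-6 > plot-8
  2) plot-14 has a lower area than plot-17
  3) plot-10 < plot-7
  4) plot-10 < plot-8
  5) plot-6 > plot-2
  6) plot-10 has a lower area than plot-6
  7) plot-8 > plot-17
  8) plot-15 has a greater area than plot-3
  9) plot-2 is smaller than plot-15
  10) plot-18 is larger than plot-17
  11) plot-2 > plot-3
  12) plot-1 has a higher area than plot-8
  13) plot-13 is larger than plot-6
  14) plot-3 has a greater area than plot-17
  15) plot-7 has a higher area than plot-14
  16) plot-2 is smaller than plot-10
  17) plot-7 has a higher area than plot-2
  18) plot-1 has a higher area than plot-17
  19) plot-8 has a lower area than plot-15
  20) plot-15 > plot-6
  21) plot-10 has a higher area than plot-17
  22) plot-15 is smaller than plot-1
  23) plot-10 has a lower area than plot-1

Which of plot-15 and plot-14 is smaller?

plot-14

Link the given pairs in sequence: plot-14 < plot-17; plot-17 < plot-3; plot-3 < plot-2; plot-2 < plot-10; plot-10 < plot-8; plot-8 < plot-6; plot-6 < plot-15.
Together: plot-14 < plot-17 < plot-3 < plot-2 < plot-10 < plot-8 < plot-6 < plot-15.
So plot-14 < plot-15; plot-14 is the smaller of the two.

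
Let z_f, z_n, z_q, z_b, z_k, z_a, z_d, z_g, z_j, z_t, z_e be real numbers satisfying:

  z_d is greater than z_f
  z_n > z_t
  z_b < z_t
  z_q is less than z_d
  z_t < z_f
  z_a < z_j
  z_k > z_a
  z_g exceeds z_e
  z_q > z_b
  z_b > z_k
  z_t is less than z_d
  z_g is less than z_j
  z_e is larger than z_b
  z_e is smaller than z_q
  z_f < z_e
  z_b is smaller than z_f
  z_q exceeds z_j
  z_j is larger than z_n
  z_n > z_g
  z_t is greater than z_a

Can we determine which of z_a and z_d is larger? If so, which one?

z_a < z_k and z_k < z_b give z_a < z_b.
Then z_b < z_t extends the chain to z_t.
Then z_t < z_f extends the chain to z_f.
With z_f < z_e: z_a < z_k < z_b < z_t < z_f < z_e.
With z_e < z_g: z_a < z_k < z_b < z_t < z_f < z_e < z_g.
Then z_g < z_n extends the chain to z_n.
With z_n < z_j: z_a < z_k < z_b < z_t < z_f < z_e < z_g < z_n < z_j.
With z_j < z_q: z_a < z_k < z_b < z_t < z_f < z_e < z_g < z_n < z_j < z_q.
With z_q < z_d: z_a < z_k < z_b < z_t < z_f < z_e < z_g < z_n < z_j < z_q < z_d.
So z_d is larger.

z_d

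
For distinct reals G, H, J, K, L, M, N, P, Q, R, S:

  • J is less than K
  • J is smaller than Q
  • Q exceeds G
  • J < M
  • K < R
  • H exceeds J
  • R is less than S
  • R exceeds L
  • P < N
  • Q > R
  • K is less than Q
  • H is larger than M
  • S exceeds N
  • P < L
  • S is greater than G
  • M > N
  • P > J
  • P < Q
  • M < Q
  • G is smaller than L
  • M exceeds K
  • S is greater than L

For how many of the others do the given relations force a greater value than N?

4

Directly above N: M, S.
One step further: H, Q (4 so far).
Nothing else is reachable above N; 4 in all.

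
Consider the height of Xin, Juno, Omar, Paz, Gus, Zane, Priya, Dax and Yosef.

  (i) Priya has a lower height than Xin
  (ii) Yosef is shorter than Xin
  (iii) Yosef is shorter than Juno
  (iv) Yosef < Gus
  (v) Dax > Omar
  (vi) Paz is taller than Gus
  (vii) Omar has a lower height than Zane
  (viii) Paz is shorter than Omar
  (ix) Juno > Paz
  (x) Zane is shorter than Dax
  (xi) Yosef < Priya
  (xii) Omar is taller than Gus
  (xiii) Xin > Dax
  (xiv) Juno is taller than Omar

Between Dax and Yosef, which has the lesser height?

Following the relations from Yosef: Yosef < Gus < Paz < Omar < Zane < Dax.
So Yosef < Dax; Yosef is the shorter of the two.

Yosef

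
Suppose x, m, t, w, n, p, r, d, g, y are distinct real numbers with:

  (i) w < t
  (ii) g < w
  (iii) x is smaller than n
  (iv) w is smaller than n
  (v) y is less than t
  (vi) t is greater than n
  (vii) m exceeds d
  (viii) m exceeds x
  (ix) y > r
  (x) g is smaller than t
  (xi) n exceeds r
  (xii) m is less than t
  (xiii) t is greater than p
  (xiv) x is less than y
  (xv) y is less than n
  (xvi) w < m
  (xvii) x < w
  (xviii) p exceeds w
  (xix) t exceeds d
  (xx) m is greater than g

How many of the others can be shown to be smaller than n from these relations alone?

The elements the relations force below n are x, g, r, w, y — no chain reaches any other.
That is 5.

5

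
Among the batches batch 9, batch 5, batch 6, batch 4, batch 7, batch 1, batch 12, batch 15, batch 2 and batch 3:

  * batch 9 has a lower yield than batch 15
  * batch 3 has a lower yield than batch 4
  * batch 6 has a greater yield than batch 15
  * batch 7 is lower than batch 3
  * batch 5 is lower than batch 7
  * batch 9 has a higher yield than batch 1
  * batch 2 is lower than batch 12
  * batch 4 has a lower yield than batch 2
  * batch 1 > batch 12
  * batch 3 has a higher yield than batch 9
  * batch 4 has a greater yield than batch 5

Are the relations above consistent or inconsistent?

We have batch 9 < batch 3 stated directly, yet also batch 3 < batch 4 < batch 2 < batch 12 < batch 1 < batch 9 by chaining the others — so batch 3 < batch 9. Contradiction.

inconsistent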